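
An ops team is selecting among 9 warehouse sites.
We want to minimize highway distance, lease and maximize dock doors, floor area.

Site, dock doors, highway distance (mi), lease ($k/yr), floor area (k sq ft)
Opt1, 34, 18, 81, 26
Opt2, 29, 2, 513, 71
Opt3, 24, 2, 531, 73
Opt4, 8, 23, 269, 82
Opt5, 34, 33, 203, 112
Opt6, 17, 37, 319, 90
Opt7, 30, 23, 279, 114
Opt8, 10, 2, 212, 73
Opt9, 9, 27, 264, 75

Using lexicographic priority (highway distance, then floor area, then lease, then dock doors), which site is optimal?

First minimize highway distance: best is 2, kept {Opt2, Opt3, Opt8}.
Then maximize floor area: best is 73, kept {Opt3, Opt8}.
Then minimize lease: best is 212, kept {Opt8}.

Opt8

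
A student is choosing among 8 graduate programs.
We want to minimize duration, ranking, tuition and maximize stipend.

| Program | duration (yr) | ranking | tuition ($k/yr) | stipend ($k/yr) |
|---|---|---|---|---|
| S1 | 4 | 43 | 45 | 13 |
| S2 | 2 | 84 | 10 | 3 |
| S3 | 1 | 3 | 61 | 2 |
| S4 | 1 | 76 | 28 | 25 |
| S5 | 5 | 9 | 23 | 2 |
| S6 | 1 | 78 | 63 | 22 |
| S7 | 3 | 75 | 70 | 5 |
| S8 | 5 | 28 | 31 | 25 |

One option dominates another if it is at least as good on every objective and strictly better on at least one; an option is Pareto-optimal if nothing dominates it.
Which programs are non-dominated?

S1, S2, S3, S4, S5, S7, S8

S1: not dominated.
S2: not dominated (best tuition).
S3: not dominated (best ranking).
S4: not dominated.
S5: not dominated.
S6: dominated by S4 (duration 1≤1, ranking 76≤78, tuition 28≤63, stipend 25≥22).
S7: not dominated.
S8: not dominated.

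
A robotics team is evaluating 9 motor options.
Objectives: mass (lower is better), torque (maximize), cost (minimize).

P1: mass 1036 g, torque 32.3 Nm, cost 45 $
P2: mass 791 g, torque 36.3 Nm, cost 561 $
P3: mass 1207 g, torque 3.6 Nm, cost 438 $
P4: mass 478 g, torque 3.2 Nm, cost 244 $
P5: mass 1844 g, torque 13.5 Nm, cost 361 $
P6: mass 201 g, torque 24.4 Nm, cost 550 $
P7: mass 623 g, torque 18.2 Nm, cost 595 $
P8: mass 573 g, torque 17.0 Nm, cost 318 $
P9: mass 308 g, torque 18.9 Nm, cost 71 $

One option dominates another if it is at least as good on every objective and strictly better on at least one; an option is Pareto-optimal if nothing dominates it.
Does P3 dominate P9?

P3 vs P9: P3 is worse on mass (1207 vs 308), so it does not dominate P9.

No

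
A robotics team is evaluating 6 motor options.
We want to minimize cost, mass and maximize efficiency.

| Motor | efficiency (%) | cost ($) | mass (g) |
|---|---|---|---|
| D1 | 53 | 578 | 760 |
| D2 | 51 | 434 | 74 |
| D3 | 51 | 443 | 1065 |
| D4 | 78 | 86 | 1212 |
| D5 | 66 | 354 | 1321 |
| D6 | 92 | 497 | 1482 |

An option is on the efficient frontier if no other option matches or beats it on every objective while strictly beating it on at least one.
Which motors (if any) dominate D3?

D2

D2: efficiency 51≥51, cost 434≤443, mass 74≤1065 — dominates D3.
Others (D1, D4, D5, D6) are each worse than D3 on at least one objective.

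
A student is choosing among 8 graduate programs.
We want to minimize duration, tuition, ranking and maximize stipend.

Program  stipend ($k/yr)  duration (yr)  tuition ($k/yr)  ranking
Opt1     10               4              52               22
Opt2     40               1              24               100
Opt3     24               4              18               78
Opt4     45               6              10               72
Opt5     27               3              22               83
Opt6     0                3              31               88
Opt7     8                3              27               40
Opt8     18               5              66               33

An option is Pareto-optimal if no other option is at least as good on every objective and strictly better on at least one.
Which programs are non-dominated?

Opt1, Opt2, Opt3, Opt4, Opt5, Opt7, Opt8

Opt1: not dominated (best ranking).
Opt2: not dominated (best duration).
Opt3: not dominated.
Opt4: not dominated (best stipend).
Opt5: not dominated.
Opt6: dominated by Opt5 (stipend 27≥0, duration 3≤3, tuition 22≤31, ranking 83≤88).
Opt7: not dominated.
Opt8: not dominated.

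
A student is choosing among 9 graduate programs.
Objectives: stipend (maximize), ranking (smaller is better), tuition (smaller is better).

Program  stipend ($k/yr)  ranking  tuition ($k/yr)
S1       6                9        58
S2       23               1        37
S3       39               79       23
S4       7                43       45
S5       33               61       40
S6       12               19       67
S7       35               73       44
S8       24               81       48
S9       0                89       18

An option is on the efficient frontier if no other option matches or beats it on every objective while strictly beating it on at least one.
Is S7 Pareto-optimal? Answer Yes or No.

Yes

S1: worse on stipend (6 vs 35).
S2: worse on stipend (23 vs 35).
S3: worse on ranking (79 vs 73).
S4: worse on stipend (7 vs 35).
S5: worse on stipend (33 vs 35).
S6: worse on stipend (12 vs 35).
S8: worse on stipend (24 vs 35).
S9: worse on stipend (0 vs 35).
No option is at least as good as S7 on every objective and strictly better on one.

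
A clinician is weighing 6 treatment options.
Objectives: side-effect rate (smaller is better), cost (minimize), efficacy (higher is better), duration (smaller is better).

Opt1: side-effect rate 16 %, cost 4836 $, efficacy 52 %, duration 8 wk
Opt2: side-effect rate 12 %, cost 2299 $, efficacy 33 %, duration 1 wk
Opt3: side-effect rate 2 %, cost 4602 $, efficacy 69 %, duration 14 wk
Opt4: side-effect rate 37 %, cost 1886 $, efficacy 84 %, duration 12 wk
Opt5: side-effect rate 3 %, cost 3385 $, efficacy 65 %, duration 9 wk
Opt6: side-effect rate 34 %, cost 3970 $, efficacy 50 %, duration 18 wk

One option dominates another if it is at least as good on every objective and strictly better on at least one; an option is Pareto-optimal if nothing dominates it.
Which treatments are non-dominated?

Opt1: not dominated.
Opt2: not dominated (best duration).
Opt3: not dominated (best side-effect rate).
Opt4: not dominated (best cost).
Opt5: not dominated.
Opt6: dominated by Opt5 (side-effect rate 3≤34, cost 3385≤3970, efficacy 65≥50, duration 9≤18).

Opt1, Opt2, Opt3, Opt4, Opt5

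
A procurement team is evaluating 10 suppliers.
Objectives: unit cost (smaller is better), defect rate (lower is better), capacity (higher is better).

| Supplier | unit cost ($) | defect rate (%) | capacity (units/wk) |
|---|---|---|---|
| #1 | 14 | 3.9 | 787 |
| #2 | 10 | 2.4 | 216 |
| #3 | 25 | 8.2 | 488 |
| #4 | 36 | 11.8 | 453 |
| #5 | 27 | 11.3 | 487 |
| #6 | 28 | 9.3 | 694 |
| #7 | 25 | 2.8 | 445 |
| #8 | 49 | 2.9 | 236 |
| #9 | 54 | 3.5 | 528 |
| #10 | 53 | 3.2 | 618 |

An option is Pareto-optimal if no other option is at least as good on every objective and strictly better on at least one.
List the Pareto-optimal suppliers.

#1, #2, #7, #10

#1: not dominated (best capacity).
#2: not dominated (best unit cost).
#3: dominated by #1 (unit cost 14≤25, defect rate 3.9≤8.2, capacity 787≥488).
#4: dominated by #1 (unit cost 14≤36, defect rate 3.9≤11.8, capacity 787≥453).
#5: dominated by #1 (unit cost 14≤27, defect rate 3.9≤11.3, capacity 787≥487).
#6: dominated by #1 (unit cost 14≤28, defect rate 3.9≤9.3, capacity 787≥694).
#7: not dominated.
#8: dominated by #7 (unit cost 25≤49, defect rate 2.8≤2.9, capacity 445≥236).
#9: dominated by #10 (unit cost 53≤54, defect rate 3.2≤3.5, capacity 618≥528).
#10: not dominated.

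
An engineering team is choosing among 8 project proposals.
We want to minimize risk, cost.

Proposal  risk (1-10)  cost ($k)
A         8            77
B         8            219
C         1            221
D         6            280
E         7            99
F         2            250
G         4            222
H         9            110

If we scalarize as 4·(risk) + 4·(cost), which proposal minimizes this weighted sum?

A: 4·8 + 4·77 = 340
B: 4·8 + 4·219 = 908
C: 4·1 + 4·221 = 888
D: 4·6 + 4·280 = 1144
E: 4·7 + 4·99 = 424
F: 4·2 + 4·250 = 1008
G: 4·4 + 4·222 = 904
H: 4·9 + 4·110 = 476
Lowest: A at 340.

A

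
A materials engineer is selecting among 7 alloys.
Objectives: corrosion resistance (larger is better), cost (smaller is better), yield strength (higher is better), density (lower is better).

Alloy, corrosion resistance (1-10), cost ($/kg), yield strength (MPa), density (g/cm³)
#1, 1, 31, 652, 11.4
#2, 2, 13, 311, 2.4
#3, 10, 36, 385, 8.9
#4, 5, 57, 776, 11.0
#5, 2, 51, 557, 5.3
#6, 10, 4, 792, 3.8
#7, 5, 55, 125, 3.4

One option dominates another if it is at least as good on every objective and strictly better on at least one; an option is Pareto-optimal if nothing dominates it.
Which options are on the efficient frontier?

#1: dominated by #6 (corrosion resistance 10≥1, cost 4≤31, yield strength 792≥652, density 3.8≤11.4).
#2: not dominated (best density).
#3: dominated by #6 (corrosion resistance 10≥10, cost 4≤36, yield strength 792≥385, density 3.8≤8.9).
#4: dominated by #6 (corrosion resistance 10≥5, cost 4≤57, yield strength 792≥776, density 3.8≤11.0).
#5: dominated by #6 (corrosion resistance 10≥2, cost 4≤51, yield strength 792≥557, density 3.8≤5.3).
#6: not dominated (best cost).
#7: not dominated.

#2, #6, #7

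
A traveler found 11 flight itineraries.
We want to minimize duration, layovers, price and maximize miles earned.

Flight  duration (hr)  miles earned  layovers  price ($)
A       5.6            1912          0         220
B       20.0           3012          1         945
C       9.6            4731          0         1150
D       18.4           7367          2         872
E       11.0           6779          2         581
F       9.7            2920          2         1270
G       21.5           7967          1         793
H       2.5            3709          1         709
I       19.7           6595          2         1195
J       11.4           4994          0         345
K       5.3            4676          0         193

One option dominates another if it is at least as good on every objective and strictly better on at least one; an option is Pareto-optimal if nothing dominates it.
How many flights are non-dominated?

7

A: dominated by K (duration 5.3≤5.6, miles earned 4676≥1912, layovers 0≤0, price 193≤220).
B: dominated by H (duration 2.5≤20.0, miles earned 3709≥3012, layovers 1≤1, price 709≤945).
C: not dominated.
D: not dominated.
E: not dominated.
F: dominated by C (duration 9.6≤9.7, miles earned 4731≥2920, layovers 0≤2, price 1150≤1270).
G: not dominated (best miles earned).
H: not dominated (best duration).
I: dominated by D (duration 18.4≤19.7, miles earned 7367≥6595, layovers 2≤2, price 872≤1195).
J: not dominated.
K: not dominated (best price).
Pareto-optimal: C, D, E, G, H, J, K → 7.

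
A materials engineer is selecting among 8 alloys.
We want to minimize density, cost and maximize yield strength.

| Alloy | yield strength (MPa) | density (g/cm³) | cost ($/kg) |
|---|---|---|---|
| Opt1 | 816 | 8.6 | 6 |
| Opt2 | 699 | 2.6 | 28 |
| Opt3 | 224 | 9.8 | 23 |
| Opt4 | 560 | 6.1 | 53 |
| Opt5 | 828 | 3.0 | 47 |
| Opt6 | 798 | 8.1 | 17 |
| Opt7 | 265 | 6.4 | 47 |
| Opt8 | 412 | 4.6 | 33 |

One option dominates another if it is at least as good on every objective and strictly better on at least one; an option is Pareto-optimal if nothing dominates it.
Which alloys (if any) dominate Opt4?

Opt2, Opt5

Opt2: yield strength 699≥560, density 2.6≤6.1, cost 28≤53 — dominates Opt4.
Opt5: yield strength 828≥560, density 3.0≤6.1, cost 47≤53 — dominates Opt4.
Others (Opt1, Opt3, Opt6, Opt7, Opt8) are each worse than Opt4 on at least one objective.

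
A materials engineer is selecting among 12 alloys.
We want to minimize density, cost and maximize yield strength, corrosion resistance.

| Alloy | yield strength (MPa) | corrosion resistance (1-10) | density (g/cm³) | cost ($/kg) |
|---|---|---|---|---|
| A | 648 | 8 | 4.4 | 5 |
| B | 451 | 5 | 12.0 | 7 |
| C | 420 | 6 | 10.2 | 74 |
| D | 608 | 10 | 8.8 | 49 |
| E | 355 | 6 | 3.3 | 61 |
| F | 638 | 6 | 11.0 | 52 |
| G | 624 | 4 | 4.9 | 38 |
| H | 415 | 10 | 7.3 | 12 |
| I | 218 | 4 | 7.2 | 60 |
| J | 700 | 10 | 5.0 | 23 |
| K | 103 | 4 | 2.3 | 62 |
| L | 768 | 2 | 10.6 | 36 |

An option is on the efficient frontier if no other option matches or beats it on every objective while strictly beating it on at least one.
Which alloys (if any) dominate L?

none

A: worse on yield strength (648 vs 768).
B: worse on yield strength (451 vs 768).
C: worse on yield strength (420 vs 768).
D: worse on yield strength (608 vs 768).
E: worse on yield strength (355 vs 768).
F: worse on yield strength (638 vs 768).
G: worse on yield strength (624 vs 768).
H: worse on yield strength (415 vs 768).
I: worse on yield strength (218 vs 768).
J: worse on yield strength (700 vs 768).
K: worse on yield strength (103 vs 768).
No option dominates L.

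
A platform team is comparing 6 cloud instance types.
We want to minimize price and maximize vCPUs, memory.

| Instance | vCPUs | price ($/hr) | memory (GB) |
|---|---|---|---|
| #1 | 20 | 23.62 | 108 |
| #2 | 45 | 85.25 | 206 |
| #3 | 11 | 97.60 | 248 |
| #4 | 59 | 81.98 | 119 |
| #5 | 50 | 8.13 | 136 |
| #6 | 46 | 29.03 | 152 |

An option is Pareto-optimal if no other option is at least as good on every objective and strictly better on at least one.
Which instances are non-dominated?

#1: dominated by #5 (vCPUs 50≥20, price 8.13≤23.62, memory 136≥108).
#2: not dominated.
#3: not dominated (best memory).
#4: not dominated (best vCPUs).
#5: not dominated (best price).
#6: not dominated.

#2, #3, #4, #5, #6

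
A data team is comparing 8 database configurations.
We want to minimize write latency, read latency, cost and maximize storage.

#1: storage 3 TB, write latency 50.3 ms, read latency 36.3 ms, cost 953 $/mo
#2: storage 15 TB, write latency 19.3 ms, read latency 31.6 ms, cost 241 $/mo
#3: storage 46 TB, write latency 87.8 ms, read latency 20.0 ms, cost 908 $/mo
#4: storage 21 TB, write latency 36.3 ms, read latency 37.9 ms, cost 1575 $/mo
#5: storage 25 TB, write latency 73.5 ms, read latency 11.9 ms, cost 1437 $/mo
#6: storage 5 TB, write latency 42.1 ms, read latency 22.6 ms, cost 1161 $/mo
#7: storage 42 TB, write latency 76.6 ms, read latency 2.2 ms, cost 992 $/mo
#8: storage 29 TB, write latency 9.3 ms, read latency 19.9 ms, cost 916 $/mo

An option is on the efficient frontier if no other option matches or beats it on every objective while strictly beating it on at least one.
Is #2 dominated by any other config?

No

#1: worse on storage (3 vs 15).
#3: worse on write latency (87.8 vs 19.3).
#4: worse on write latency (36.3 vs 19.3).
#5: worse on write latency (73.5 vs 19.3).
#6: worse on storage (5 vs 15).
#7: worse on write latency (76.6 vs 19.3).
#8: worse on cost (916 vs 241).
No option is at least as good as #2 on every objective and strictly better on one.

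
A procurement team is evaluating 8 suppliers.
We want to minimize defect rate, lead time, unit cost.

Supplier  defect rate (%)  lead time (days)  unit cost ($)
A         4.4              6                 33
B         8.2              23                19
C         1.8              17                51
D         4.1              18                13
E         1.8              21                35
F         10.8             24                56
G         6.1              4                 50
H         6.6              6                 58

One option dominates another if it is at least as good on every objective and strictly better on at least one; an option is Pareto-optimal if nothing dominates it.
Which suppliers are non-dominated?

A, C, D, E, G

A: not dominated.
B: dominated by D (defect rate 4.1≤8.2, lead time 18≤23, unit cost 13≤19).
C: not dominated.
D: not dominated (best unit cost).
E: not dominated.
F: dominated by A (defect rate 4.4≤10.8, lead time 6≤24, unit cost 33≤56).
G: not dominated (best lead time).
H: dominated by A (defect rate 4.4≤6.6, lead time 6≤6, unit cost 33≤58).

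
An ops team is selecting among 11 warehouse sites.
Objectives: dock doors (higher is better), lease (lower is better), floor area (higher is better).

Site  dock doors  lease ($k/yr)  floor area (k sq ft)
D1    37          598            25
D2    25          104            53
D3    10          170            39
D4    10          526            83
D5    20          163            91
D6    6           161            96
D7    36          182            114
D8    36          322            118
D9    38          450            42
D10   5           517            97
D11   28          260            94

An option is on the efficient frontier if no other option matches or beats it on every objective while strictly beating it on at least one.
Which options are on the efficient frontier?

D2, D5, D6, D7, D8, D9

D1: dominated by D9 (dock doors 38≥37, lease 450≤598, floor area 42≥25).
D2: not dominated (best lease).
D3: dominated by D2 (dock doors 25≥10, lease 104≤170, floor area 53≥39).
D4: dominated by D5 (dock doors 20≥10, lease 163≤526, floor area 91≥83).
D5: not dominated.
D6: not dominated.
D7: not dominated.
D8: not dominated (best floor area).
D9: not dominated (best dock doors).
D10: dominated by D7 (dock doors 36≥5, lease 182≤517, floor area 114≥97).
D11: dominated by D7 (dock doors 36≥28, lease 182≤260, floor area 114≥94).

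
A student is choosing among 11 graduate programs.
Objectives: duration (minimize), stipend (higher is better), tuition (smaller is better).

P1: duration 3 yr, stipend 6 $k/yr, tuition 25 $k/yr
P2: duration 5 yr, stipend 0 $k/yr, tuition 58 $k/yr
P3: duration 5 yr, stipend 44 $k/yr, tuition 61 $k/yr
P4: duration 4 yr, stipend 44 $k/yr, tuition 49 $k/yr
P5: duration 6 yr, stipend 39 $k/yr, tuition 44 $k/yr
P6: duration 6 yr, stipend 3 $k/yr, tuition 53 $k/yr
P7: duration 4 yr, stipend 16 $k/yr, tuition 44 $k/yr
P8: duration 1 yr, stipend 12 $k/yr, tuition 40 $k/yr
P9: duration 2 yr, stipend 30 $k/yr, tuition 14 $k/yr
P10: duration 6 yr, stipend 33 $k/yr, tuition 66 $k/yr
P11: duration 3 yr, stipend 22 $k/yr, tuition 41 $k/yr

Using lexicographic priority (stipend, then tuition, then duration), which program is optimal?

P4

First maximize stipend: best is 44, kept {P3, P4}.
Then minimize tuition: best is 49, kept {P4}.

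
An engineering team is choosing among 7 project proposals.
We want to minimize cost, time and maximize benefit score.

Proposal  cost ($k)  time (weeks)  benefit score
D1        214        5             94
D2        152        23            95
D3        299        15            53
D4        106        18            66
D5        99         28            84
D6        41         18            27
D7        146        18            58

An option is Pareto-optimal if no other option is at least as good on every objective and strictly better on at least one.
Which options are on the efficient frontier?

D1, D2, D4, D5, D6

D1: not dominated (best time).
D2: not dominated (best benefit score).
D3: dominated by D1 (cost 214≤299, time 5≤15, benefit score 94≥53).
D4: not dominated.
D5: not dominated.
D6: not dominated (best cost).
D7: dominated by D4 (cost 106≤146, time 18≤18, benefit score 66≥58).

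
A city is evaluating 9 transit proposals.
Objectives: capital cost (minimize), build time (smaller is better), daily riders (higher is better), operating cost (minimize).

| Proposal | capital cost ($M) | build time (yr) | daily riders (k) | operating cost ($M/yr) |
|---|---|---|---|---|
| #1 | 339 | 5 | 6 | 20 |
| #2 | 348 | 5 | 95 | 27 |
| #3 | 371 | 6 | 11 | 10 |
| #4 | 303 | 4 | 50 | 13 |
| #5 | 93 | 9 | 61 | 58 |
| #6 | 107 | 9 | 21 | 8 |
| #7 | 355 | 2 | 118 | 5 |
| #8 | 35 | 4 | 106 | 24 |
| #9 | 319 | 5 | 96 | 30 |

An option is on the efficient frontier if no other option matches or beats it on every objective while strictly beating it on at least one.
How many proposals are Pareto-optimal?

4

#1: dominated by #4 (capital cost 303≤339, build time 4≤5, daily riders 50≥6, operating cost 13≤20).
#2: dominated by #8 (capital cost 35≤348, build time 4≤5, daily riders 106≥95, operating cost 24≤27).
#3: dominated by #7 (capital cost 355≤371, build time 2≤6, daily riders 118≥11, operating cost 5≤10).
#4: not dominated.
#5: dominated by #8 (capital cost 35≤93, build time 4≤9, daily riders 106≥61, operating cost 24≤58).
#6: not dominated.
#7: not dominated (best build time).
#8: not dominated (best capital cost).
#9: dominated by #8 (capital cost 35≤319, build time 4≤5, daily riders 106≥96, operating cost 24≤30).
Pareto-optimal: #4, #6, #7, #8 → 4.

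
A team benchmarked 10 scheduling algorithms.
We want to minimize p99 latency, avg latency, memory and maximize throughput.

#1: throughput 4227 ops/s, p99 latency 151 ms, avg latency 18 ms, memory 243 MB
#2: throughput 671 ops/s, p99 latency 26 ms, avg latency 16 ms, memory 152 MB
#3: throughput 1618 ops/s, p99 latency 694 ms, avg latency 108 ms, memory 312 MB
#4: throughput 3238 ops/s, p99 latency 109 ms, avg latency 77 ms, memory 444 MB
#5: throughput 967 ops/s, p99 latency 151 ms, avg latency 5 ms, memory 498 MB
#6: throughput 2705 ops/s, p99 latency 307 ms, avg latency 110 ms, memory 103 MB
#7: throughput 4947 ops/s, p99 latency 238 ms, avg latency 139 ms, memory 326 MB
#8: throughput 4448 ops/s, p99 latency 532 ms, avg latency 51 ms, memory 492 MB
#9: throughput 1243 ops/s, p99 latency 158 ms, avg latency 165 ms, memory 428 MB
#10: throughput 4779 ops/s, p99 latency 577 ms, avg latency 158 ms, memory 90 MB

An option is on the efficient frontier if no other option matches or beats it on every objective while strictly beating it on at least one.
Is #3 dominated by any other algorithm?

Yes

#1 vs #3: throughput 4227≥1618, p99 latency 151≤694, avg latency 18≤108, memory 243≤312 — #1 is at least as good on every objective and strictly better on at least one, so #1 dominates #3.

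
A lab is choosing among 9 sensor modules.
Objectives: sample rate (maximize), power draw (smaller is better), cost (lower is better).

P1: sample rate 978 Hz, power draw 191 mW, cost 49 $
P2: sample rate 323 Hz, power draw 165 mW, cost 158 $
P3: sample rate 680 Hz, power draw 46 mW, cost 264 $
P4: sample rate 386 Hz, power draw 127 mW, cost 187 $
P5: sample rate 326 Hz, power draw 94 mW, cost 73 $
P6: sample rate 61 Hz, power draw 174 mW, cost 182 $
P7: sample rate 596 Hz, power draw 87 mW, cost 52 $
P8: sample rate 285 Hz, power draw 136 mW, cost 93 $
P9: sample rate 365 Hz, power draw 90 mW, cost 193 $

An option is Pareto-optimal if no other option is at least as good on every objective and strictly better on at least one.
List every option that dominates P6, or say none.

P2, P5, P7, P8

P2: sample rate 323≥61, power draw 165≤174, cost 158≤182 — dominates P6.
P5: sample rate 326≥61, power draw 94≤174, cost 73≤182 — dominates P6.
P7: sample rate 596≥61, power draw 87≤174, cost 52≤182 — dominates P6.
P8: sample rate 285≥61, power draw 136≤174, cost 93≤182 — dominates P6.
Others (P1, P3, P4, P9) are each worse than P6 on at least one objective.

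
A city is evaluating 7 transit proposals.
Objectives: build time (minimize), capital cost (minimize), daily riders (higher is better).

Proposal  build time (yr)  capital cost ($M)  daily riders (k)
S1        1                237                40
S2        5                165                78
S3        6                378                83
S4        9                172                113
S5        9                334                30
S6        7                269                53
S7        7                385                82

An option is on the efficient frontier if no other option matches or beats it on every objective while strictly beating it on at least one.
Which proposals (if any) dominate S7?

S3

S3: build time 6≤7, capital cost 378≤385, daily riders 83≥82 — dominates S7.
Others (S1, S2, S4, S5, S6) are each worse than S7 on at least one objective.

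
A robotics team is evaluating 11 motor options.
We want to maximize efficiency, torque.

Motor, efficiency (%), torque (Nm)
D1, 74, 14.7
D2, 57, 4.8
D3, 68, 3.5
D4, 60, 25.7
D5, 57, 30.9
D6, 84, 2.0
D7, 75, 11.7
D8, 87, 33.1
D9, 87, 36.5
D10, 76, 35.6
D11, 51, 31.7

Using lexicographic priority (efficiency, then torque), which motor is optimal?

D9

First maximize efficiency: best is 87, kept {D8, D9}.
Then maximize torque: best is 36.5, kept {D9}.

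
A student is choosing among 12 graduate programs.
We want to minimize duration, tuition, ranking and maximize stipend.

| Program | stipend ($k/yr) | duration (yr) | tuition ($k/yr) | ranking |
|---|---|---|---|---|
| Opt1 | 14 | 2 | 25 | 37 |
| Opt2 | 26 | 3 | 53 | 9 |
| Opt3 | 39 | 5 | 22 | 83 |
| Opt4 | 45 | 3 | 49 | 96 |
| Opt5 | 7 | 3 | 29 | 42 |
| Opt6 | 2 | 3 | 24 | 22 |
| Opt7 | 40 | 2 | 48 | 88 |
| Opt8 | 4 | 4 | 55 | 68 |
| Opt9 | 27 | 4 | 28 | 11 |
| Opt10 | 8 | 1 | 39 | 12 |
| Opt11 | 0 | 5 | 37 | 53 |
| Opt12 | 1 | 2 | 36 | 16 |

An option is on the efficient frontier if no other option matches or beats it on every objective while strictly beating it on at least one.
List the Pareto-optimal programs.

Opt1, Opt2, Opt3, Opt4, Opt6, Opt7, Opt9, Opt10, Opt12

Opt1: not dominated.
Opt2: not dominated (best ranking).
Opt3: not dominated (best tuition).
Opt4: not dominated (best stipend).
Opt5: dominated by Opt1 (stipend 14≥7, duration 2≤3, tuition 25≤29, ranking 37≤42).
Opt6: not dominated.
Opt7: not dominated.
Opt8: dominated by Opt1 (stipend 14≥4, duration 2≤4, tuition 25≤55, ranking 37≤68).
Opt9: not dominated.
Opt10: not dominated (best duration).
Opt11: dominated by Opt1 (stipend 14≥0, duration 2≤5, tuition 25≤37, ranking 37≤53).
Opt12: not dominated.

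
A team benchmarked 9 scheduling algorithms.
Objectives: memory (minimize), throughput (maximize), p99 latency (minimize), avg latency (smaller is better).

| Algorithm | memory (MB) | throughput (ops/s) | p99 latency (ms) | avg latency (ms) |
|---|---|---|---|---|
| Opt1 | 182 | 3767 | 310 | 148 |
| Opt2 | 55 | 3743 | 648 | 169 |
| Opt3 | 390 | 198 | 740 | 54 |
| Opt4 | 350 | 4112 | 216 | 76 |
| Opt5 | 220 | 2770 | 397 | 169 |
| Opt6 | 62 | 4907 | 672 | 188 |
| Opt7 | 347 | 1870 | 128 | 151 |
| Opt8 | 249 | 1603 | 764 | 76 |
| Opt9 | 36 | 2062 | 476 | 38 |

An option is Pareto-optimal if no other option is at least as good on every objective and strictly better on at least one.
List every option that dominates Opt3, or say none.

Opt9

Opt9: memory 36≤390, throughput 2062≥198, p99 latency 476≤740, avg latency 38≤54 — dominates Opt3.
Others (Opt1, Opt2, Opt4, Opt5, Opt6, Opt7, Opt8) are each worse than Opt3 on at least one objective.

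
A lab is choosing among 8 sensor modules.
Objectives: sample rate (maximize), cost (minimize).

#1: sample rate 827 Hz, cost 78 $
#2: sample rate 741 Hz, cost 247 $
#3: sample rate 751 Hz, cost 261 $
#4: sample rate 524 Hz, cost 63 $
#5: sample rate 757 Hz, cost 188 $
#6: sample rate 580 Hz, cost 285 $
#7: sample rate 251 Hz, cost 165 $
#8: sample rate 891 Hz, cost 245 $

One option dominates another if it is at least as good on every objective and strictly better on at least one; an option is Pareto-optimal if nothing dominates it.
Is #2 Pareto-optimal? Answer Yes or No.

#1 vs #2: sample rate 827≥741, cost 78≤247 — #1 is at least as good on every objective and strictly better on at least one, so #1 dominates #2.

No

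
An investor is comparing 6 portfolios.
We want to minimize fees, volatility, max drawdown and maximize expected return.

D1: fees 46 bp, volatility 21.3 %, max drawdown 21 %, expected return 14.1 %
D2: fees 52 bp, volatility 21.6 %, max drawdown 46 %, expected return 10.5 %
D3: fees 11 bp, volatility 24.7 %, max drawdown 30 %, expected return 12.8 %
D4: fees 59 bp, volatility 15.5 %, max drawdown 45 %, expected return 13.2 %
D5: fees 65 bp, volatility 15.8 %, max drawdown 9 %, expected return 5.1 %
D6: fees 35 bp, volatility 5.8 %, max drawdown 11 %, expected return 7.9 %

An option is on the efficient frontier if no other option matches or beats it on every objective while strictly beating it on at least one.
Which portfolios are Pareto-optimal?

D1: not dominated (best expected return).
D2: dominated by D1 (fees 46≤52, volatility 21.3≤21.6, max drawdown 21≤46, expected return 14.1≥10.5).
D3: not dominated (best fees).
D4: not dominated.
D5: not dominated (best max drawdown).
D6: not dominated (best volatility).

D1, D3, D4, D5, D6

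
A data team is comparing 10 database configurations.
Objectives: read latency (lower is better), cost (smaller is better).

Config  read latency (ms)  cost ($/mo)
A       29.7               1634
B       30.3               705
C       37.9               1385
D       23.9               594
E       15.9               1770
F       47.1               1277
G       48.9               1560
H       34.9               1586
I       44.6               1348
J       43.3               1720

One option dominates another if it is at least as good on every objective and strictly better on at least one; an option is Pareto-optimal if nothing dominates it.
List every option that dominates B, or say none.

D: read latency 23.9≤30.3, cost 594≤705 — dominates B.
Others (A, C, E, F, G, H, I, J) are each worse than B on at least one objective.

D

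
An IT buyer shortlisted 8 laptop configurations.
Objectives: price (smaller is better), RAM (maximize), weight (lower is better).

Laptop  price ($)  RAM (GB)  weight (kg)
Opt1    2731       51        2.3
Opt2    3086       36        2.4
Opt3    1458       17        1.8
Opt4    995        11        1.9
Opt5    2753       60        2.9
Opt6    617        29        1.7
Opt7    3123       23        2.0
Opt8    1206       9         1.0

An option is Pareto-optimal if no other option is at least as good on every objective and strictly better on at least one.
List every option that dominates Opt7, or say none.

Opt6: price 617≤3123, RAM 29≥23, weight 1.7≤2.0 — dominates Opt7.
Others (Opt1, Opt2, Opt3, Opt4, Opt5, Opt8) are each worse than Opt7 on at least one objective.

Opt6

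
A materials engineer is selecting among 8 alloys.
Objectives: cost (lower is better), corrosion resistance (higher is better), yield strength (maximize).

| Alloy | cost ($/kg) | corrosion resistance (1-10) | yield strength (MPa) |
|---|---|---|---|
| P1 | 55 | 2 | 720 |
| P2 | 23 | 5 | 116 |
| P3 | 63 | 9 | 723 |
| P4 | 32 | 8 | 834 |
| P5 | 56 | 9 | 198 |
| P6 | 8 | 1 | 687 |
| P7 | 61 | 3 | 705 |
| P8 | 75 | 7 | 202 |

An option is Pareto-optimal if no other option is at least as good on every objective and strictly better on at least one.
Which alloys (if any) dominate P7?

P4

P4: cost 32≤61, corrosion resistance 8≥3, yield strength 834≥705 — dominates P7.
Others (P1, P2, P3, P5, P6, P8) are each worse than P7 on at least one objective.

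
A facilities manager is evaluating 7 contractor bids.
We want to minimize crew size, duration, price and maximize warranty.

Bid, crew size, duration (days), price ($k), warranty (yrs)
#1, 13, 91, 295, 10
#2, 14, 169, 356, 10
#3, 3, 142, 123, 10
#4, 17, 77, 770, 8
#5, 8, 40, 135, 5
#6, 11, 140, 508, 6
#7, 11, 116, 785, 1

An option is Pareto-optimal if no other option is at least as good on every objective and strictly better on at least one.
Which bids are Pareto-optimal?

#1: not dominated.
#2: dominated by #1 (crew size 13≤14, duration 91≤169, price 295≤356, warranty 10≥10).
#3: not dominated (best crew size).
#4: not dominated.
#5: not dominated (best duration).
#6: not dominated.
#7: dominated by #5 (crew size 8≤11, duration 40≤116, price 135≤785, warranty 5≥1).

#1, #3, #4, #5, #6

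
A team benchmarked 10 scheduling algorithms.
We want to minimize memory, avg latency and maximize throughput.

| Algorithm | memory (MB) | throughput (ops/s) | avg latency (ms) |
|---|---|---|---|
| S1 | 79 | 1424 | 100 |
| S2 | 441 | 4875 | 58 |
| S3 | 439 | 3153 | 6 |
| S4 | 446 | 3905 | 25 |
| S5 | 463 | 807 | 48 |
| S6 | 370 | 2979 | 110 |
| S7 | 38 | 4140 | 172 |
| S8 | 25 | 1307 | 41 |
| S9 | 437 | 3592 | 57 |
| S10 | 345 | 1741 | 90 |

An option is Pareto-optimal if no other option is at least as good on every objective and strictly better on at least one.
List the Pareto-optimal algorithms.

S1, S2, S3, S4, S6, S7, S8, S9, S10

S1: not dominated.
S2: not dominated (best throughput).
S3: not dominated (best avg latency).
S4: not dominated.
S5: dominated by S3 (memory 439≤463, throughput 3153≥807, avg latency 6≤48).
S6: not dominated.
S7: not dominated.
S8: not dominated (best memory).
S9: not dominated.
S10: not dominated.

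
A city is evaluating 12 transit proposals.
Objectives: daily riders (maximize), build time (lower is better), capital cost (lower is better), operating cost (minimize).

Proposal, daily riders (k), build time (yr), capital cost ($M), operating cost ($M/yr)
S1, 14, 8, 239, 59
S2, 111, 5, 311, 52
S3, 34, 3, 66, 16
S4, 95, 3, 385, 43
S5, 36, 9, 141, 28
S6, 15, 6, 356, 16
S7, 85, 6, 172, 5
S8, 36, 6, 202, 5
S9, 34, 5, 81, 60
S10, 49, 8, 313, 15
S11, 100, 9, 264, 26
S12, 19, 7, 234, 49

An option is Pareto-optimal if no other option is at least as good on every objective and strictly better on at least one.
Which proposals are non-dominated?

S2, S3, S4, S5, S7, S11

S1: dominated by S3 (daily riders 34≥14, build time 3≤8, capital cost 66≤239, operating cost 16≤59).
S2: not dominated (best daily riders).
S3: not dominated (best capital cost).
S4: not dominated.
S5: not dominated.
S6: dominated by S3 (daily riders 34≥15, build time 3≤6, capital cost 66≤356, operating cost 16≤16).
S7: not dominated.
S8: dominated by S7 (daily riders 85≥36, build time 6≤6, capital cost 172≤202, operating cost 5≤5).
S9: dominated by S3 (daily riders 34≥34, build time 3≤5, capital cost 66≤81, operating cost 16≤60).
S10: dominated by S7 (daily riders 85≥49, build time 6≤8, capital cost 172≤313, operating cost 5≤15).
S11: not dominated.
S12: dominated by S3 (daily riders 34≥19, build time 3≤7, capital cost 66≤234, operating cost 16≤49).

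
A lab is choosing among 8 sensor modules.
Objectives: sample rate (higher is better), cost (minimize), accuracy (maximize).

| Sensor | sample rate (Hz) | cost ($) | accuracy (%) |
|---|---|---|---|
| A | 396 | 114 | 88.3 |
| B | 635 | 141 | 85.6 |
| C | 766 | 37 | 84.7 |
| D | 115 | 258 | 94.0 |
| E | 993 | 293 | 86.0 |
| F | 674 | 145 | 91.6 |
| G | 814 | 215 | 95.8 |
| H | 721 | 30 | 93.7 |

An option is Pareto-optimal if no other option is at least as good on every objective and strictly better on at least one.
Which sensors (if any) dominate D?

G: sample rate 814≥115, cost 215≤258, accuracy 95.8≥94.0 — dominates D.
Others (A, B, C, E, F, H) are each worse than D on at least one objective.

G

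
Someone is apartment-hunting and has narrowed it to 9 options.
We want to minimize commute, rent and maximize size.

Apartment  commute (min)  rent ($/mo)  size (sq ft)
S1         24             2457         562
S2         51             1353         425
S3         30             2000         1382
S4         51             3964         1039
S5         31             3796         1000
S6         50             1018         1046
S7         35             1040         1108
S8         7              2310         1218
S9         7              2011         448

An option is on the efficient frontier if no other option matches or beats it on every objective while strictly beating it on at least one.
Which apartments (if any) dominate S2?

S6, S7

S6: commute 50≤51, rent 1018≤1353, size 1046≥425 — dominates S2.
S7: commute 35≤51, rent 1040≤1353, size 1108≥425 — dominates S2.
Others (S1, S3, S4, S5, S8, S9) are each worse than S2 on at least one objective.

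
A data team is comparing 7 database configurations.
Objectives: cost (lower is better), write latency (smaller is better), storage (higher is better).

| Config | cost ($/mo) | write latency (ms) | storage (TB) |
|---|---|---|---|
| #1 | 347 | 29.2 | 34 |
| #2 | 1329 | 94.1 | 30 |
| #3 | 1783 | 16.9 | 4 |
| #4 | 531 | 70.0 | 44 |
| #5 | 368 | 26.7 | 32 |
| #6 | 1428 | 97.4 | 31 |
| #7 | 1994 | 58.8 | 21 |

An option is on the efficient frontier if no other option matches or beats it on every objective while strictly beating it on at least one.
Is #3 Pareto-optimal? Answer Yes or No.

#1: worse on write latency (29.2 vs 16.9).
#2: worse on write latency (94.1 vs 16.9).
#4: worse on write latency (70.0 vs 16.9).
#5: worse on write latency (26.7 vs 16.9).
#6: worse on write latency (97.4 vs 16.9).
#7: worse on cost (1994 vs 1783).
No option is at least as good as #3 on every objective and strictly better on one.

Yes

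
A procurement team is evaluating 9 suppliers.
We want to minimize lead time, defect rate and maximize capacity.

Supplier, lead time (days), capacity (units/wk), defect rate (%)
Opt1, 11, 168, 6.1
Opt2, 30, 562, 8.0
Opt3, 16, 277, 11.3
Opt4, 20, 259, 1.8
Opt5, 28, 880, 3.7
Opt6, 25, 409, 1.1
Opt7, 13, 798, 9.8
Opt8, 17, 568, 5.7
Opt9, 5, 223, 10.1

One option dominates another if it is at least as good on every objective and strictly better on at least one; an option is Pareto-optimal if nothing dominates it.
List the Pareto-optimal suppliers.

Opt1, Opt4, Opt5, Opt6, Opt7, Opt8, Opt9

Opt1: not dominated.
Opt2: dominated by Opt5 (lead time 28≤30, capacity 880≥562, defect rate 3.7≤8.0).
Opt3: dominated by Opt7 (lead time 13≤16, capacity 798≥277, defect rate 9.8≤11.3).
Opt4: not dominated.
Opt5: not dominated (best capacity).
Opt6: not dominated (best defect rate).
Opt7: not dominated.
Opt8: not dominated.
Opt9: not dominated (best lead time).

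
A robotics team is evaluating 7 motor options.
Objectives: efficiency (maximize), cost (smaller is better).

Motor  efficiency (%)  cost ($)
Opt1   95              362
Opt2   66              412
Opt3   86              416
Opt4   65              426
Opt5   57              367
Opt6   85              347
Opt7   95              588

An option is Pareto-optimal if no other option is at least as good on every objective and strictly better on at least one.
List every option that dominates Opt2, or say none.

Opt1: efficiency 95≥66, cost 362≤412 — dominates Opt2.
Opt6: efficiency 85≥66, cost 347≤412 — dominates Opt2.
Others (Opt3, Opt4, Opt5, Opt7) are each worse than Opt2 on at least one objective.

Opt1, Opt6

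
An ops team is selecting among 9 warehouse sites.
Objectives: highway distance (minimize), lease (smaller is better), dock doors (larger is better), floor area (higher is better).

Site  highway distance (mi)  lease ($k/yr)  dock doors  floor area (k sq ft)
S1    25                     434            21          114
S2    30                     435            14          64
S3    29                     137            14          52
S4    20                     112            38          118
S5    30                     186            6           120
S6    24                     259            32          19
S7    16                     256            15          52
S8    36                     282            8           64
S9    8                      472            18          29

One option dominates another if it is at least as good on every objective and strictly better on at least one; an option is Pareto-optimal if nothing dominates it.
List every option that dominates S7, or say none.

none

S1: worse on highway distance (25 vs 16).
S2: worse on highway distance (30 vs 16).
S3: worse on highway distance (29 vs 16).
S4: worse on highway distance (20 vs 16).
S5: worse on highway distance (30 vs 16).
S6: worse on highway distance (24 vs 16).
S8: worse on highway distance (36 vs 16).
S9: worse on lease (472 vs 256).
No option dominates S7.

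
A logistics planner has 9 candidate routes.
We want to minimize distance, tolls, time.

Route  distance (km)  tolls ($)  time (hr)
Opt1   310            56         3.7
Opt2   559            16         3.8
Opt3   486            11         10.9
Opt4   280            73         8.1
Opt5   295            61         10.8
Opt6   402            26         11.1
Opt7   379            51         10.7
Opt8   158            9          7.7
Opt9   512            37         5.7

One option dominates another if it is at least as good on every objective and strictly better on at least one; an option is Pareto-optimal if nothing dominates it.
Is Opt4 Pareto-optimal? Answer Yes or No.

No

Opt8 vs Opt4: distance 158≤280, tolls 9≤73, time 7.7≤8.1 — Opt8 is at least as good on every objective and strictly better on at least one, so Opt8 dominates Opt4.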